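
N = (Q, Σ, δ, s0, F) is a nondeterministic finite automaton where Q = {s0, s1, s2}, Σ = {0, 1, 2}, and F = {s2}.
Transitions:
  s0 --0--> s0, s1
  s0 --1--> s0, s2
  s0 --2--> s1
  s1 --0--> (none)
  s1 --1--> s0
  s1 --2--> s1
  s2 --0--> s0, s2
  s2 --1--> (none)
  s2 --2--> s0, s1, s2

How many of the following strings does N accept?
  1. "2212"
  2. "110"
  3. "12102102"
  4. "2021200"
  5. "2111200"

"2212": rejected
"110": accepted
"12102102": accepted
"2021200": rejected
"2111200": accepted

3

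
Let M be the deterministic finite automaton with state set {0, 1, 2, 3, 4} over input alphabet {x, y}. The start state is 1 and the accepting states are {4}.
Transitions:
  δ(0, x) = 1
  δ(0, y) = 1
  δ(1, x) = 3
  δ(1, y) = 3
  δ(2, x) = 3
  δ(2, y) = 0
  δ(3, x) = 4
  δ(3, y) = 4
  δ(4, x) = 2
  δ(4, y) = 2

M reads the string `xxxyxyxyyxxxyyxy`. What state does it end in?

1 --x--> 3
3 --x--> 4
4 --x--> 2
2 --y--> 0
0 --x--> 1
1 --y--> 3
3 --x--> 4
4 --y--> 2
2 --y--> 0
0 --x--> 1
1 --x--> 3
3 --x--> 4
4 --y--> 2
2 --y--> 0
0 --x--> 1
1 --y--> 3

3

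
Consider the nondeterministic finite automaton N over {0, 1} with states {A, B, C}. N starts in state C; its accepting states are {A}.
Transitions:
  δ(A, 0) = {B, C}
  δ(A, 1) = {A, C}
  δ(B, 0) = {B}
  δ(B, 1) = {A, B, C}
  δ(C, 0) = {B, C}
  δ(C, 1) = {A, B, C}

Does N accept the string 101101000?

rejected

Start: {C}
read 1: {A, B, C}
read 0: {B, C}
read 1: {A, B, C}
read 1: {A, B, C}
read 0: {B, C}
read 1: {A, B, C}
read 0: {B, C}
read 0: {B, C}
read 0: {B, C}
Reachable ∩ accepting = {} — empty.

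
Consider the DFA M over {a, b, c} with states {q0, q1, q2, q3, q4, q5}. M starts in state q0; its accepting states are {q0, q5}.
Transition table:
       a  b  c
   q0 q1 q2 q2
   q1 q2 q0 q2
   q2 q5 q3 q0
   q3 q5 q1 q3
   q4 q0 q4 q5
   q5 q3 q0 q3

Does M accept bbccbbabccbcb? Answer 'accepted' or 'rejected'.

rejected

q0 --b--> q2
q2 --b--> q3
q3 --c--> q3
q3 --c--> q3
q3 --b--> q1
q1 --b--> q0
q0 --a--> q1
q1 --b--> q0
q0 --c--> q2
q2 --c--> q0
q0 --b--> q2
q2 --c--> q0
q0 --b--> q2
End in state q2, which is not an accepting state.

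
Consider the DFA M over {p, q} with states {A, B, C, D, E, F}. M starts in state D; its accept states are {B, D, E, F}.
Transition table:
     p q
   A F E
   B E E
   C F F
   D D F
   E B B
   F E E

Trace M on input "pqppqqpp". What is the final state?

D --p--> D
D --q--> F
F --p--> E
E --p--> B
B --q--> E
E --q--> B
B --p--> E
E --p--> B

B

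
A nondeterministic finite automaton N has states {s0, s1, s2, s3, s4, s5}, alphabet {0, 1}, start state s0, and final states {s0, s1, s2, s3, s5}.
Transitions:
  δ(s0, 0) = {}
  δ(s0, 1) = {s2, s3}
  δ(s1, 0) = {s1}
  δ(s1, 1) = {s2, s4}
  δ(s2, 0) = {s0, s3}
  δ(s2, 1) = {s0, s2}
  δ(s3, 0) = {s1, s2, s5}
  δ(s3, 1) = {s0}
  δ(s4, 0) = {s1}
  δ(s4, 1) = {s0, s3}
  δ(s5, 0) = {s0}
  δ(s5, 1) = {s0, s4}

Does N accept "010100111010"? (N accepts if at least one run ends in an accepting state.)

rejected

Start: {s0}
read 0: {}
The reachable set is empty and stays empty for the remaining 11 symbols.
Reachable ∩ accepting = {} — empty.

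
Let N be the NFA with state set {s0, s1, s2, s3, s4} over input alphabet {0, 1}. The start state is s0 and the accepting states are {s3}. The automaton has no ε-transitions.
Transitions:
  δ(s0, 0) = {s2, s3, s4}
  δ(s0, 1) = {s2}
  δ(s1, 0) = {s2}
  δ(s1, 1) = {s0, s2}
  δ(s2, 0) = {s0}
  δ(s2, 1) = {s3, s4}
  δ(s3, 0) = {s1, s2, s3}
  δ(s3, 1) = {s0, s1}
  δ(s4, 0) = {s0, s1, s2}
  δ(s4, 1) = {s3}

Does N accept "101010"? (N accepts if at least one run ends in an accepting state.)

rejected

Start: {s0}
read 1: {s2}
read 0: {s0}
read 1: {s2}
read 0: {s0}
read 1: {s2}
read 0: {s0}
Reachable ∩ accepting = {} — empty.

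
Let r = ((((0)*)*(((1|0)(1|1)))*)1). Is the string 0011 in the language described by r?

yes

Split as 001·1: (((0)*)*(((1|0)(1|1)))*) matches 001 and 1 matches 1.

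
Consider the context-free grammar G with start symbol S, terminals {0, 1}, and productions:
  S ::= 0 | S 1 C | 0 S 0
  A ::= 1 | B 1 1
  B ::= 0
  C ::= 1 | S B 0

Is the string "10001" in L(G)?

no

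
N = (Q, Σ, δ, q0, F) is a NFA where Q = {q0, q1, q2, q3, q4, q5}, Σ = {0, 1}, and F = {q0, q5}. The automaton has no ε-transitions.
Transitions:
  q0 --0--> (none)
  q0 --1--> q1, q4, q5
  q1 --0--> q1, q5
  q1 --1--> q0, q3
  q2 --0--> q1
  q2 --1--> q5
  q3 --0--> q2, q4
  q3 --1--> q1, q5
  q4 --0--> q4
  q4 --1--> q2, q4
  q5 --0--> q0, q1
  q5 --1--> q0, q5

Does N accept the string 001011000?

rejected

Start: {q0}
read 0: {}
The reachable set is empty and stays empty for the remaining 8 symbols.
Reachable ∩ accepting = {} — empty.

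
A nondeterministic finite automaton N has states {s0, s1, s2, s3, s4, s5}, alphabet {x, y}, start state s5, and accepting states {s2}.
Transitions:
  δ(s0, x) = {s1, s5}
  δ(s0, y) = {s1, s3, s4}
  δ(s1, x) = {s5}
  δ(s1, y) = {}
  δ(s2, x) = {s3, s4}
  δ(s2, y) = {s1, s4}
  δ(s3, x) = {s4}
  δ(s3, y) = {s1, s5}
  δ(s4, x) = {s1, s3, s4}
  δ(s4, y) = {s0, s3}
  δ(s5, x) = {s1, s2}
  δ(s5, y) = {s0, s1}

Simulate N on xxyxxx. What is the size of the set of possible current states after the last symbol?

Start: {s5}
read x: {s1, s2}
read x: {s3, s4, s5}
read y: {s0, s1, s3, s5}
read x: {s1, s2, s4, s5}
read x: {s1, s2, s3, s4, s5}
read x: {s1, s2, s3, s4, s5}
Final reachable set {s1, s2, s3, s4, s5} has 5 states.

5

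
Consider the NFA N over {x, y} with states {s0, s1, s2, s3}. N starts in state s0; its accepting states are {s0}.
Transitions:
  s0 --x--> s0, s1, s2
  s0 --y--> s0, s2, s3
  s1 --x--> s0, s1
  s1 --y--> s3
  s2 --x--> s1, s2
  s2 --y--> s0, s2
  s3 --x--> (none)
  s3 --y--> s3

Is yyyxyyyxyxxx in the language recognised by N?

accepted

Start: {s0}
read y: {s0, s2, s3}
read y: {s0, s2, s3}
read y: {s0, s2, s3}
read x: {s0, s1, s2}
read y: {s0, s2, s3}
read y: {s0, s2, s3}
read y: {s0, s2, s3}
read x: {s0, s1, s2}
read y: {s0, s2, s3}
read x: {s0, s1, s2}
read x: {s0, s1, s2}
read x: {s0, s1, s2}
Reachable ∩ accepting = {s0} — nonempty.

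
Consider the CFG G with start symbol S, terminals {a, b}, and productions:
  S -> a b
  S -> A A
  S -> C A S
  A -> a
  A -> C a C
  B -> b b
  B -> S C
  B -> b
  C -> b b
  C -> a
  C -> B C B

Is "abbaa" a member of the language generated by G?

S ⇒ AA ⇒ aA ⇒ aCaC ⇒ abbaC ⇒ abbaa

yes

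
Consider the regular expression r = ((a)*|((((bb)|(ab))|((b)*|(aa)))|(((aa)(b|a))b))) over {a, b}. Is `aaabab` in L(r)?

Neither (a)* nor ((((bb)|(ab))|((b)*|(aa)))|(((aa)(b|a))b)) matches aaabab.

no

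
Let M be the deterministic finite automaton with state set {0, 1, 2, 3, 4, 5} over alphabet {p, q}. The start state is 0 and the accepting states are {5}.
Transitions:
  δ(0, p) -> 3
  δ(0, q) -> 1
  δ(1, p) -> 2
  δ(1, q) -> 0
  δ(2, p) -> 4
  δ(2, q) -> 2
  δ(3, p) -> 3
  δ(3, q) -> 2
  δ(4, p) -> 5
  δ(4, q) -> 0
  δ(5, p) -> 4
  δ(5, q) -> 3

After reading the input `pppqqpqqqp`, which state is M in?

3

0 --p--> 3
3 --p--> 3
3 --p--> 3
3 --q--> 2
2 --q--> 2
2 --p--> 4
4 --q--> 0
0 --q--> 1
1 --q--> 0
0 --p--> 3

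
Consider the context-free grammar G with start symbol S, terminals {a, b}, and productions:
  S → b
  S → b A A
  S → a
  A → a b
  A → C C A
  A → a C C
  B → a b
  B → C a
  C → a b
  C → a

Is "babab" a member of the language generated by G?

yes

S ⇒ bAA ⇒ babA ⇒ babab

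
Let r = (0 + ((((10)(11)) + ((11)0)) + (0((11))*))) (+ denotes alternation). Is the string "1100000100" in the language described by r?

no

Neither 0 nor ((((10)(11))+((11)0))+(0((11))*)) matches 1100000100.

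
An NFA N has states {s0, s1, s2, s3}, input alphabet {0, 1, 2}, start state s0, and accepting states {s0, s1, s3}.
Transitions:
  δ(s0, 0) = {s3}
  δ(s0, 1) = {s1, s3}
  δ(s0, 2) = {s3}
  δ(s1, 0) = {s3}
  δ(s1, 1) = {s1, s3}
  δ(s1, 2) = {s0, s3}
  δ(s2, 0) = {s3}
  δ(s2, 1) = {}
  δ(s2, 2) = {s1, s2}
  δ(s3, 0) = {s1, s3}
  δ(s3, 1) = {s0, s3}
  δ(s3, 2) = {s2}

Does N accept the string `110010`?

Start: {s0}
read 1: {s1, s3}
read 1: {s0, s1, s3}
read 0: {s1, s3}
read 0: {s1, s3}
read 1: {s0, s1, s3}
read 0: {s1, s3}
Reachable ∩ accepting = {s1, s3} — nonempty.

accepted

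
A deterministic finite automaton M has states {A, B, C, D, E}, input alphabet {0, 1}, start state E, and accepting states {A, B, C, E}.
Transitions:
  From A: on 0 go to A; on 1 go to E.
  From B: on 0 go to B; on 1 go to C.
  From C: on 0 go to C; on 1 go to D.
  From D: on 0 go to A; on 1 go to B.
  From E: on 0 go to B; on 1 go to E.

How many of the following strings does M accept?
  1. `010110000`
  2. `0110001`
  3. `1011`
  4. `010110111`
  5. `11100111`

4

`010110000`: accepted
`0110001`: accepted
`1011`: rejected
`010110111`: accepted
`11100111`: accepted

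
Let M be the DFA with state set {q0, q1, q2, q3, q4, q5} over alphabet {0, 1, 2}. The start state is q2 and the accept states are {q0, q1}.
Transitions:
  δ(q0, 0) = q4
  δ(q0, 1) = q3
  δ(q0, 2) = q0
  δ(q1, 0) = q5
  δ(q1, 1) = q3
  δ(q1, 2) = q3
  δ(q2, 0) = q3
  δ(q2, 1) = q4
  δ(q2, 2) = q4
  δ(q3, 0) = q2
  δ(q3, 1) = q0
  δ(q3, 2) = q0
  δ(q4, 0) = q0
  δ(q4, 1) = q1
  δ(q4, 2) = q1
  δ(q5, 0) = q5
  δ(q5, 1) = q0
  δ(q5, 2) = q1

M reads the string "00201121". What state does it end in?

q2 --0--> q3
q3 --0--> q2
q2 --2--> q4
q4 --0--> q0
q0 --1--> q3
q3 --1--> q0
q0 --2--> q0
q0 --1--> q3

q3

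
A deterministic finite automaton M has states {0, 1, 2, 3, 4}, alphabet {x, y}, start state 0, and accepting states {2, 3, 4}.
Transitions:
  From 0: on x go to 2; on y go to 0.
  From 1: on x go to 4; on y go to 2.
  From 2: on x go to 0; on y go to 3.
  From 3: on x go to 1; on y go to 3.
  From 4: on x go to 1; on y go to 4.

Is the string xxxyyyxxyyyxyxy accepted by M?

0 --x--> 2
2 --x--> 0
0 --x--> 2
2 --y--> 3
3 --y--> 3
3 --y--> 3
3 --x--> 1
1 --x--> 4
4 --y--> 4
4 --y--> 4
4 --y--> 4
4 --x--> 1
1 --y--> 2
2 --x--> 0
0 --y--> 0
End in state 0, which is not an accepting state.

rejected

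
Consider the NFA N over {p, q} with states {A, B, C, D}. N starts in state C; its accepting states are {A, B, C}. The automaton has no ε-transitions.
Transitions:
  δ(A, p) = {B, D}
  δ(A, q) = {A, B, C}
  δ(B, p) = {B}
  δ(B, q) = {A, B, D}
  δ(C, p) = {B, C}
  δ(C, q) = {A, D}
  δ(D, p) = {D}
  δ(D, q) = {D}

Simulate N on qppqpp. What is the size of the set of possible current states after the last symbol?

Start: {C}
read q: {A, D}
read p: {B, D}
read p: {B, D}
read q: {A, B, D}
read p: {B, D}
read p: {B, D}
Final reachable set {B, D} has 2 states.

2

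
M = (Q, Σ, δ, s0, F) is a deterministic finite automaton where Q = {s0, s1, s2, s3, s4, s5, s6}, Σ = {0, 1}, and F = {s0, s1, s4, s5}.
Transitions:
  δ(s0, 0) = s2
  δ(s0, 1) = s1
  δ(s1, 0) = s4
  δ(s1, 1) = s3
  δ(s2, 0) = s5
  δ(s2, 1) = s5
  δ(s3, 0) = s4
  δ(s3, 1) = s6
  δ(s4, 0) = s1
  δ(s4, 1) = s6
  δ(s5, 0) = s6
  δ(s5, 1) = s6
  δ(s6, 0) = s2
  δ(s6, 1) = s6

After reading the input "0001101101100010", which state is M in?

s2

s0 --0--> s2
s2 --0--> s5
s5 --0--> s6
s6 --1--> s6
s6 --1--> s6
s6 --0--> s2
s2 --1--> s5
s5 --1--> s6
s6 --0--> s2
s2 --1--> s5
s5 --1--> s6
s6 --0--> s2
s2 --0--> s5
s5 --0--> s6
s6 --1--> s6
s6 --0--> s2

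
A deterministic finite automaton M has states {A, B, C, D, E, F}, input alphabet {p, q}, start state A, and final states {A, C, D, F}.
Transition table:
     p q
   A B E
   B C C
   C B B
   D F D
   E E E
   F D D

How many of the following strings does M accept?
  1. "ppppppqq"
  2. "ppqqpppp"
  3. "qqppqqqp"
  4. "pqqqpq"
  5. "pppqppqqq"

3

"ppppppqq": accepted
"ppqqpppp": accepted
"qqppqqqp": rejected
"pqqqpq": accepted
"pppqppqqq": rejected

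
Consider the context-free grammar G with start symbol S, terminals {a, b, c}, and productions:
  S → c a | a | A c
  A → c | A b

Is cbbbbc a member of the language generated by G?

S ⇒ Ac ⇒ Abc ⇒ Abbc ⇒ Abbbc ⇒ Abbbbc ⇒ cbbbbc

yes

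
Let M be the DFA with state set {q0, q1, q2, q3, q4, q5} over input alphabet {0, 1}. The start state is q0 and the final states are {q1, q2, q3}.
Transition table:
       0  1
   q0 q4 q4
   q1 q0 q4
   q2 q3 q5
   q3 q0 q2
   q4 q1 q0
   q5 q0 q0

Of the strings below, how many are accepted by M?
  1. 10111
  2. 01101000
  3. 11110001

10111: rejected
01101000: rejected
11110001: rejected

0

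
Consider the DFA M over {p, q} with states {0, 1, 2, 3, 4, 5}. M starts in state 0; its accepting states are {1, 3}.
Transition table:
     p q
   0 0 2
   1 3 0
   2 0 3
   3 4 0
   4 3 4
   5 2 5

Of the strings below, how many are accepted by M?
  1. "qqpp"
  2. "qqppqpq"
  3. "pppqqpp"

"qqpp": accepted
"qqppqpq": rejected
"pppqqpp": accepted

2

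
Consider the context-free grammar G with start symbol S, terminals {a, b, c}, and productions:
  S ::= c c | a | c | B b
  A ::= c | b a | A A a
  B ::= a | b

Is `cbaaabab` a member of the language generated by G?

no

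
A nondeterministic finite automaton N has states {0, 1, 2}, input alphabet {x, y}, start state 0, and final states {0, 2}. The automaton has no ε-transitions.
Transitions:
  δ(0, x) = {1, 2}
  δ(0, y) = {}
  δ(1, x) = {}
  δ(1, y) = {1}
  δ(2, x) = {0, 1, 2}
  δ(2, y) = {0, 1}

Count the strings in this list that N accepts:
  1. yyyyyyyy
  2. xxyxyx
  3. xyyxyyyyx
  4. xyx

2

yyyyyyyy: rejected
xxyxyx: accepted
xyyxyyyyx: rejected
xyx: accepted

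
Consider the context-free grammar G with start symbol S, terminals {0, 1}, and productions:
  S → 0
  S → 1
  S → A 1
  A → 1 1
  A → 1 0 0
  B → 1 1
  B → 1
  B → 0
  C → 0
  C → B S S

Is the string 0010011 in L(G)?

no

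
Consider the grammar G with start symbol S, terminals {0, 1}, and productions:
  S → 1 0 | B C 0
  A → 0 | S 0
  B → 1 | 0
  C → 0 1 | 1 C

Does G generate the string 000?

no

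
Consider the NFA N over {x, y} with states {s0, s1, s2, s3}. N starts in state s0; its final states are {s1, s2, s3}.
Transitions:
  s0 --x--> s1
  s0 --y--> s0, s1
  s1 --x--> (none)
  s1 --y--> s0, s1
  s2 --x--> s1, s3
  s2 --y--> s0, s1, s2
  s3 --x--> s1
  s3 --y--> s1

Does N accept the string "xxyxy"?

Start: {s0}
read x: {s1}
read x: {}
The reachable set is empty and stays empty for the remaining 3 symbols.
Reachable ∩ accepting = {} — empty.

rejected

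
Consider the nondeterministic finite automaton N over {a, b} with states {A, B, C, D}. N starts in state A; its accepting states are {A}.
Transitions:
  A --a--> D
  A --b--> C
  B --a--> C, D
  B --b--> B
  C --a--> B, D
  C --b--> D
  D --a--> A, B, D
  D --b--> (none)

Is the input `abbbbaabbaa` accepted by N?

rejected

Start: {A}
read a: {D}
read b: {}
The reachable set is empty and stays empty for the remaining 9 symbols.
Reachable ∩ accepting = {} — empty.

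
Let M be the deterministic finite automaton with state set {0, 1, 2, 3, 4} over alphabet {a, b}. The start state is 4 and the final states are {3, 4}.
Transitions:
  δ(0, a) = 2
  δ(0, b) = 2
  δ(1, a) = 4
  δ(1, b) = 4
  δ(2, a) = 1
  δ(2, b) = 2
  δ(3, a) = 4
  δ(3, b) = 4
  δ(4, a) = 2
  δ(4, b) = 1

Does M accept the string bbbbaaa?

accepted

4 --b--> 1
1 --b--> 4
4 --b--> 1
1 --b--> 4
4 --a--> 2
2 --a--> 1
1 --a--> 4
End in state 4, which is an accepting state.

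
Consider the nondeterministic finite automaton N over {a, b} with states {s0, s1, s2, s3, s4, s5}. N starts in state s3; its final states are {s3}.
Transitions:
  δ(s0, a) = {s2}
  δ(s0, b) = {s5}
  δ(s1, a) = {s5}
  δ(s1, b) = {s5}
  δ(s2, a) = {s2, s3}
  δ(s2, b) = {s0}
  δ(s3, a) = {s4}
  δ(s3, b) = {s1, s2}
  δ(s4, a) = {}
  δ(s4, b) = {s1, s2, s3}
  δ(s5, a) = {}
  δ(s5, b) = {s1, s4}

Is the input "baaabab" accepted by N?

Start: {s3}
read b: {s1, s2}
read a: {s2, s3, s5}
read a: {s2, s3, s4}
read a: {s2, s3, s4}
read b: {s0, s1, s2, s3}
read a: {s2, s3, s4, s5}
read b: {s0, s1, s2, s3, s4}
Reachable ∩ accepting = {s3} — nonempty.

accepted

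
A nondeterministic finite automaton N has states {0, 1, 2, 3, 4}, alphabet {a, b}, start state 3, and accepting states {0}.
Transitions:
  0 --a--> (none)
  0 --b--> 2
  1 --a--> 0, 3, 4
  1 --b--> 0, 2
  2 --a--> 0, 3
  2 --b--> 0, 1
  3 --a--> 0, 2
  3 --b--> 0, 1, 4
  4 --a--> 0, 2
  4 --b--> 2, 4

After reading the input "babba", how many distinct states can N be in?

Start: {3}
read b: {0, 1, 4}
read a: {0, 2, 3, 4}
read b: {0, 1, 2, 4}
read b: {0, 1, 2, 4}
read a: {0, 2, 3, 4}
Final reachable set {0, 2, 3, 4} has 4 states.

4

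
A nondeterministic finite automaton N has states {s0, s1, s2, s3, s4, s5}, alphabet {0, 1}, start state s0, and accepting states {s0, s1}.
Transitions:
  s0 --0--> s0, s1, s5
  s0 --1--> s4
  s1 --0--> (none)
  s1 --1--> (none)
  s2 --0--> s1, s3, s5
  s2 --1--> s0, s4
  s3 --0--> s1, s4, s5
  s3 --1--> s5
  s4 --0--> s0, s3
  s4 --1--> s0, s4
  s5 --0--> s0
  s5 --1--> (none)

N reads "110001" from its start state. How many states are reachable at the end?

2

Start: {s0}
read 1: {s4}
read 1: {s0, s4}
read 0: {s0, s1, s3, s5}
read 0: {s0, s1, s4, s5}
read 0: {s0, s1, s3, s5}
read 1: {s4, s5}
Final reachable set {s4, s5} has 2 states.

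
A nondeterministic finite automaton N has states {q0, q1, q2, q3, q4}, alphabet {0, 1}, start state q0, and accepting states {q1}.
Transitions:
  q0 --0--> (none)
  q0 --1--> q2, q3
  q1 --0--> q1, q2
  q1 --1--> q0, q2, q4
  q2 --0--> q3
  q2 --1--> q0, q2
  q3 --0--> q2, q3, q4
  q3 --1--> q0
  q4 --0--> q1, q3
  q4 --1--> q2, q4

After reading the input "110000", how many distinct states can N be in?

Start: {q0}
read 1: {q2, q3}
read 1: {q0, q2}
read 0: {q3}
read 0: {q2, q3, q4}
read 0: {q1, q2, q3, q4}
read 0: {q1, q2, q3, q4}
Final reachable set {q1, q2, q3, q4} has 4 states.

4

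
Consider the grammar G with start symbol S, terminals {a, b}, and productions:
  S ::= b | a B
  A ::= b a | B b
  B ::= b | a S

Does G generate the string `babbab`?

no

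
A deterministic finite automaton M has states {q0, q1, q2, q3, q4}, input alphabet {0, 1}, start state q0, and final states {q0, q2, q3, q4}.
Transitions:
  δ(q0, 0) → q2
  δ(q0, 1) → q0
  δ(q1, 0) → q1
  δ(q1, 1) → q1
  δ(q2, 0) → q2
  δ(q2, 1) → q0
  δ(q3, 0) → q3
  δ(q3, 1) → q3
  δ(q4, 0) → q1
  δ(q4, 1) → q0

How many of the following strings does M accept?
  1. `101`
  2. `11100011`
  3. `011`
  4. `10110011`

`101`: accepted
`11100011`: accepted
`011`: accepted
`10110011`: accepted

4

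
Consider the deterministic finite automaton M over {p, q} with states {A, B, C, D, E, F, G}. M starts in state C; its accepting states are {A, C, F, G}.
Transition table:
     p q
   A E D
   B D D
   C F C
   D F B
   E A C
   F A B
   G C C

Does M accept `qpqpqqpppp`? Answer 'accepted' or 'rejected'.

C --q--> C
C --p--> F
F --q--> B
B --p--> D
D --q--> B
B --q--> D
D --p--> F
F --p--> A
A --p--> E
E --p--> A
End in state A, which is an accepting state.

accepted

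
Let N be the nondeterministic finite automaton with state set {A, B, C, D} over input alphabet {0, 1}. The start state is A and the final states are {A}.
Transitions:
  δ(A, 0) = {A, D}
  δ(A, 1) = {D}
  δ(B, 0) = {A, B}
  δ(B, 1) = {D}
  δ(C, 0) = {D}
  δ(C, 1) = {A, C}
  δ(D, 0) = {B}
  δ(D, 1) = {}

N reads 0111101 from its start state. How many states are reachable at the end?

0

Start: {A}
read 0: {A, D}
read 1: {D}
read 1: {}
The reachable set is empty and stays empty for the remaining 4 symbols.
Final reachable set {} has 0 states.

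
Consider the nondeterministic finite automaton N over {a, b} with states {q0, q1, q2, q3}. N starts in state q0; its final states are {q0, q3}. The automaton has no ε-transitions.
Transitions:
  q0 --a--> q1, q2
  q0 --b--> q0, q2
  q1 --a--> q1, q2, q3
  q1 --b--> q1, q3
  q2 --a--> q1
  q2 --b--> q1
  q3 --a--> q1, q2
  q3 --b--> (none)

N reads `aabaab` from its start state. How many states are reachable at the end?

Start: {q0}
read a: {q1, q2}
read a: {q1, q2, q3}
read b: {q1, q3}
read a: {q1, q2, q3}
read a: {q1, q2, q3}
read b: {q1, q3}
Final reachable set {q1, q3} has 2 states.

2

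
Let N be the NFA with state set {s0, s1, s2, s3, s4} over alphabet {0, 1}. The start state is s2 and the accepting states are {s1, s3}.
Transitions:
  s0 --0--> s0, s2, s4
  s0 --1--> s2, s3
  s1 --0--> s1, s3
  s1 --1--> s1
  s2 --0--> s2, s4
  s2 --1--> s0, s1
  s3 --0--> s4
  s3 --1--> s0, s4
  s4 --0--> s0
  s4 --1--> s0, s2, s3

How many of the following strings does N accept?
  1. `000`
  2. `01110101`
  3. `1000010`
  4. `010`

3

`000`: rejected
`01110101`: accepted
`1000010`: accepted
`010`: accepted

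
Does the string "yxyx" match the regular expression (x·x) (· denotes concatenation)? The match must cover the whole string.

No split of yxyx into u·v has x matching u and x matching v.

no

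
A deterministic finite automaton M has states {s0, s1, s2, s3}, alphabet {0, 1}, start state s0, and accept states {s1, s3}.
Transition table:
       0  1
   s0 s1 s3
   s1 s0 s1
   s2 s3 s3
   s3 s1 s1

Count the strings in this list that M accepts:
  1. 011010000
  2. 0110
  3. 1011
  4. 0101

011010000: rejected
0110: rejected
1011: accepted
0101: accepted

2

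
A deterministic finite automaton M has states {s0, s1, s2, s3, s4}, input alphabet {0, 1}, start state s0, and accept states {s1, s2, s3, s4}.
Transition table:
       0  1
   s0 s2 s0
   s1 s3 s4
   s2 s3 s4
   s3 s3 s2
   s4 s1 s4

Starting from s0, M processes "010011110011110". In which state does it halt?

s1

s0 --0--> s2
s2 --1--> s4
s4 --0--> s1
s1 --0--> s3
s3 --1--> s2
s2 --1--> s4
s4 --1--> s4
s4 --1--> s4
s4 --0--> s1
s1 --0--> s3
s3 --1--> s2
s2 --1--> s4
s4 --1--> s4
s4 --1--> s4
s4 --0--> s1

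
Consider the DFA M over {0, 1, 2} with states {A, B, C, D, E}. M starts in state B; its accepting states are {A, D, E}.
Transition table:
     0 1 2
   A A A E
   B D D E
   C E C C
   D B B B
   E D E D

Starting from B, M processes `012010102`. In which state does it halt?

B

B --0--> D
D --1--> B
B --2--> E
E --0--> D
D --1--> B
B --0--> D
D --1--> B
B --0--> D
D --2--> B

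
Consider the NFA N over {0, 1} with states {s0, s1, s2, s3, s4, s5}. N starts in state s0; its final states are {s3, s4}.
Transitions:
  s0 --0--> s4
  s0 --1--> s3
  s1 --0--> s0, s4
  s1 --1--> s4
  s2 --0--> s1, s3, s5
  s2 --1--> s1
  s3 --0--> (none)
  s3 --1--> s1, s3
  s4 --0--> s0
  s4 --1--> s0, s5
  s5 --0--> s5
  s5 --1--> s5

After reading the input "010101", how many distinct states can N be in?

2

Start: {s0}
read 0: {s4}
read 1: {s0, s5}
read 0: {s4, s5}
read 1: {s0, s5}
read 0: {s4, s5}
read 1: {s0, s5}
Final reachable set {s0, s5} has 2 states.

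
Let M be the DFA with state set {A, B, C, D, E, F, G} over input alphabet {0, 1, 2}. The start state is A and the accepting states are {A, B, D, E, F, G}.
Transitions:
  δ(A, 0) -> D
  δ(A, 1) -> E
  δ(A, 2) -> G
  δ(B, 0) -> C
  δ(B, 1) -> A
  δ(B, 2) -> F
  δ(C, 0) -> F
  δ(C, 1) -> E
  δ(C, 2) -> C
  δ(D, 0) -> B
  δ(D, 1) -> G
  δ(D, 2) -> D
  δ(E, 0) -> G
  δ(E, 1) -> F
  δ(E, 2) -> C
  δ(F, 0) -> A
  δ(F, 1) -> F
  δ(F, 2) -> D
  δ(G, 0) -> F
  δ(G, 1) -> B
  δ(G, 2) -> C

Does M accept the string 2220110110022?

A --2--> G
G --2--> C
C --2--> C
C --0--> F
F --1--> F
F --1--> F
F --0--> A
A --1--> E
E --1--> F
F --0--> A
A --0--> D
D --2--> D
D --2--> D
End in state D, which is an accepting state.

accepted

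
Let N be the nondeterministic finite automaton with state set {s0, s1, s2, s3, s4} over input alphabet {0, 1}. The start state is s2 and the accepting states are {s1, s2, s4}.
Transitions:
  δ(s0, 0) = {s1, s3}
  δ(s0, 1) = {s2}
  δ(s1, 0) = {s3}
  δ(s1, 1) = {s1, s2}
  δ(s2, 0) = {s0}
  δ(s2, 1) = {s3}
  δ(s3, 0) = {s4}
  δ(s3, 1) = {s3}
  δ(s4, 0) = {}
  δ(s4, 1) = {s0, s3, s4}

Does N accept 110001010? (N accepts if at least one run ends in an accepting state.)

rejected

Start: {s2}
read 1: {s3}
read 1: {s3}
read 0: {s4}
read 0: {}
The reachable set is empty and stays empty for the remaining 5 symbols.
Reachable ∩ accepting = {} — empty.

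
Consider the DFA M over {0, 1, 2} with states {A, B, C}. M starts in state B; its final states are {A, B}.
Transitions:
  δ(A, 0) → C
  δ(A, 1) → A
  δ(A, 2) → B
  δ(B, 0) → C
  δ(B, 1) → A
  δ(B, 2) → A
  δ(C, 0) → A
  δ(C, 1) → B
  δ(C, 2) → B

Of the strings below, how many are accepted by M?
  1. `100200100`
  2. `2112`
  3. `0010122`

`100200100`: accepted
`2112`: accepted
`0010122`: accepted

3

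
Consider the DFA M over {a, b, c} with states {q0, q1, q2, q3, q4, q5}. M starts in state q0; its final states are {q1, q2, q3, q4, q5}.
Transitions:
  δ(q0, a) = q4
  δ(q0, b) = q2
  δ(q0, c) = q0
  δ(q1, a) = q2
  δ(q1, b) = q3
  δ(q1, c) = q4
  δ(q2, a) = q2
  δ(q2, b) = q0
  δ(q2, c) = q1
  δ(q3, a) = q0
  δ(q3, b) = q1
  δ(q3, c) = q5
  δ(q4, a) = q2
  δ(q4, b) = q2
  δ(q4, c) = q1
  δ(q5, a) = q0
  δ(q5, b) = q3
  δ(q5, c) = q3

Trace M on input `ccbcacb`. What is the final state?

q0 --c--> q0
q0 --c--> q0
q0 --b--> q2
q2 --c--> q1
q1 --a--> q2
q2 --c--> q1
q1 --b--> q3

q3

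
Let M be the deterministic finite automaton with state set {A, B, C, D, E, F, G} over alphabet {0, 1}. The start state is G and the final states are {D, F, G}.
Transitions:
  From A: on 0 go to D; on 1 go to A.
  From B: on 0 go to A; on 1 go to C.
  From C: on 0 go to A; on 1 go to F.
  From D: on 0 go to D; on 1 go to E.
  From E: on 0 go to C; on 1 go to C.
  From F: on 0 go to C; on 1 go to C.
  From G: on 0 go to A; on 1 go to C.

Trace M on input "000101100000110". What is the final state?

G --0--> A
A --0--> D
D --0--> D
D --1--> E
E --0--> C
C --1--> F
F --1--> C
C --0--> A
A --0--> D
D --0--> D
D --0--> D
D --0--> D
D --1--> E
E --1--> C
C --0--> A

A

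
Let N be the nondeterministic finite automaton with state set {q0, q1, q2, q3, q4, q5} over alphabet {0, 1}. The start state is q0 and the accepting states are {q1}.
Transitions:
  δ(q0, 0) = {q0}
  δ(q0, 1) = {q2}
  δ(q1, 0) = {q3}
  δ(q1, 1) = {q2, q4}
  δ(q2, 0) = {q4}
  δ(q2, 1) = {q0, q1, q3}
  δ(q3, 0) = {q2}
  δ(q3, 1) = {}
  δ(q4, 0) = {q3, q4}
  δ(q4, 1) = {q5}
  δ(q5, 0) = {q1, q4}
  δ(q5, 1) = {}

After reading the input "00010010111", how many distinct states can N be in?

2

Start: {q0}
read 0: {q0}
read 0: {q0}
read 0: {q0}
read 1: {q2}
read 0: {q4}
read 0: {q3, q4}
read 1: {q5}
read 0: {q1, q4}
read 1: {q2, q4, q5}
read 1: {q0, q1, q3, q5}
read 1: {q2, q4}
Final reachable set {q2, q4} has 2 states.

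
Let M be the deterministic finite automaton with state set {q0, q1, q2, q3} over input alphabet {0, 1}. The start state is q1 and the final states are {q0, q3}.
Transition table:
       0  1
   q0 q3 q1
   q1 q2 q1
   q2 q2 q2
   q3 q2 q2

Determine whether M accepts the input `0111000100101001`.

q1 --0--> q2
q2 --1--> q2
q2 --1--> q2
q2 --1--> q2
q2 --0--> q2
q2 --0--> q2
q2 --0--> q2
q2 --1--> q2
q2 --0--> q2
q2 --0--> q2
q2 --1--> q2
q2 --0--> q2
q2 --1--> q2
q2 --0--> q2
q2 --0--> q2
q2 --1--> q2
End in state q2, which is not an accepting state.

rejected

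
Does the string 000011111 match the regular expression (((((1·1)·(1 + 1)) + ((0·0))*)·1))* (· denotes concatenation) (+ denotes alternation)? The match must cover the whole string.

Split into 5 pieces 00001 · 1 · 1 · 1 · 1; each matches ((((1·1)·(1+1))+((0·0))*)·1).

yes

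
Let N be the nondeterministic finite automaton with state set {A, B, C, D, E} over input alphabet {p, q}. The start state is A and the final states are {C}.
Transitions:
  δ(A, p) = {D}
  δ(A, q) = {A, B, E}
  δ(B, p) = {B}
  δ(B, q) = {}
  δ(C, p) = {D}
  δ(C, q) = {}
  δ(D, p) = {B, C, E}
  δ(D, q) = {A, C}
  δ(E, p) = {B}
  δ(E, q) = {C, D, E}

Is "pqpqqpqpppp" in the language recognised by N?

Start: {A}
read p: {D}
read q: {A, C}
read p: {D}
read q: {A, C}
read q: {A, B, E}
read p: {B, D}
read q: {A, C}
read p: {D}
read p: {B, C, E}
read p: {B, D}
read p: {B, C, E}
Reachable ∩ accepting = {C} — nonempty.

accepted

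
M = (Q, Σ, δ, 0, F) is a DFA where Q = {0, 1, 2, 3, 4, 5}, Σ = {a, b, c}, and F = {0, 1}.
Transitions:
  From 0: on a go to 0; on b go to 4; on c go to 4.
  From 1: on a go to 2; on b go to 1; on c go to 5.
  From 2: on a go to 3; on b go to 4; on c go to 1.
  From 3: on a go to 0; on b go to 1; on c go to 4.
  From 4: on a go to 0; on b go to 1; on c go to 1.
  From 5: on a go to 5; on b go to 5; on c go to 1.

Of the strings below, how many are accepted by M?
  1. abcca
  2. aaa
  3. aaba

abcca: rejected
aaa: accepted
aaba: accepted

2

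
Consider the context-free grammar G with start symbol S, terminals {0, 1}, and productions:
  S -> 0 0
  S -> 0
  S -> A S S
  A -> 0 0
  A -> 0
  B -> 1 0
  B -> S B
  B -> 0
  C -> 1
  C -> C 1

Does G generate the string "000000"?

yes

S ⇒ ASS ⇒ 00SS ⇒ 000S ⇒ 000ASS ⇒ 0000SS ⇒ 00000S ⇒ 000000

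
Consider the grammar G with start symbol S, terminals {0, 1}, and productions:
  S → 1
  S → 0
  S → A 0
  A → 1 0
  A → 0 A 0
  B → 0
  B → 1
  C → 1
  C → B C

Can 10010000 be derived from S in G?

no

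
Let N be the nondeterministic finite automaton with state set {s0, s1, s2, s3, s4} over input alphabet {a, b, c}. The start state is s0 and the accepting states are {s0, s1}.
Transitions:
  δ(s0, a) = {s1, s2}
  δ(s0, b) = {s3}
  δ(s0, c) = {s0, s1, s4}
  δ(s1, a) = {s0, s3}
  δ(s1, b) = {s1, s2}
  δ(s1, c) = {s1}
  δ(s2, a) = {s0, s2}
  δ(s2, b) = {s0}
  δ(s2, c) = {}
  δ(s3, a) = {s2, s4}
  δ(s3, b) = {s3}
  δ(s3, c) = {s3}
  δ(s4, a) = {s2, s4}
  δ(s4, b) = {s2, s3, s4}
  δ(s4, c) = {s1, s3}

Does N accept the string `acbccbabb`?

Start: {s0}
read a: {s1, s2}
read c: {s1}
read b: {s1, s2}
read c: {s1}
read c: {s1}
read b: {s1, s2}
read a: {s0, s2, s3}
read b: {s0, s3}
read b: {s3}
Reachable ∩ accepting = {} — empty.

rejected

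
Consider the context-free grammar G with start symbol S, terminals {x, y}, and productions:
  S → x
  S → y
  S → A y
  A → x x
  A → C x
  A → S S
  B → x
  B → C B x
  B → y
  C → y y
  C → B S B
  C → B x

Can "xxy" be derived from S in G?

yes

S ⇒ Ay ⇒ xxy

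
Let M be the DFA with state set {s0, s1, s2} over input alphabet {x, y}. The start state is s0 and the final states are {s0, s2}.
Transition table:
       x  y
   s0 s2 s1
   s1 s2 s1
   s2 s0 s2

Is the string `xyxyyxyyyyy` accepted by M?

accepted

s0 --x--> s2
s2 --y--> s2
s2 --x--> s0
s0 --y--> s1
s1 --y--> s1
s1 --x--> s2
s2 --y--> s2
s2 --y--> s2
s2 --y--> s2
s2 --y--> s2
s2 --y--> s2
End in state s2, which is an accepting state.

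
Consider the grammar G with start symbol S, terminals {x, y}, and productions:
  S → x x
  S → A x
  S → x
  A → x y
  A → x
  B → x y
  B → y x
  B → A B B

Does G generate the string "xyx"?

yes

S ⇒ Ax ⇒ xyx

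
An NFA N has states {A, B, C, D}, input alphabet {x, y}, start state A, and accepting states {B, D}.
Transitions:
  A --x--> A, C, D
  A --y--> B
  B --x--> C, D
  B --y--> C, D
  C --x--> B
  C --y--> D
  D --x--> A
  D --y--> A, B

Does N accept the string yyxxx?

accepted

Start: {A}
read y: {B}
read y: {C, D}
read x: {A, B}
read x: {A, C, D}
read x: {A, B, C, D}
Reachable ∩ accepting = {B, D} — nonempty.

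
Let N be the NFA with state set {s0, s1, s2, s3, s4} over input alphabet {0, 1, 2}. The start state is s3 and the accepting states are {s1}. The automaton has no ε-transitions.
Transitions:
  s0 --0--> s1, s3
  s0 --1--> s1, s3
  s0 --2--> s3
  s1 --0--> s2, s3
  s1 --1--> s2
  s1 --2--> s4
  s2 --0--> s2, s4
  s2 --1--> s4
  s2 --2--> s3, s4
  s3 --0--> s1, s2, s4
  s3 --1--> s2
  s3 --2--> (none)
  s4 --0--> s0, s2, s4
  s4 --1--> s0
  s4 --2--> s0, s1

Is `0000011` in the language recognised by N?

Start: {s3}
read 0: {s1, s2, s4}
read 0: {s0, s2, s3, s4}
read 0: {s0, s1, s2, s3, s4}
read 0: {s0, s1, s2, s3, s4}
read 0: {s0, s1, s2, s3, s4}
read 1: {s0, s1, s2, s3, s4}
read 1: {s0, s1, s2, s3, s4}
Reachable ∩ accepting = {s1} — nonempty.

accepted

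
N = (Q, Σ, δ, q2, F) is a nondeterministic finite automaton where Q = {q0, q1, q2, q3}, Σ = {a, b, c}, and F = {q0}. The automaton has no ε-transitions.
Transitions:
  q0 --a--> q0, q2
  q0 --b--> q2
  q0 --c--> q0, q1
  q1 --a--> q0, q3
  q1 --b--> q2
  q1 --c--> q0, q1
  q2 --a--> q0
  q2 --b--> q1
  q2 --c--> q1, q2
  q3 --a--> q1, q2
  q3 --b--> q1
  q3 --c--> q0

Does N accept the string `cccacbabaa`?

Start: {q2}
read c: {q1, q2}
read c: {q0, q1, q2}
read c: {q0, q1, q2}
read a: {q0, q2, q3}
read c: {q0, q1, q2}
read b: {q1, q2}
read a: {q0, q3}
read b: {q1, q2}
read a: {q0, q3}
read a: {q0, q1, q2}
Reachable ∩ accepting = {q0} — nonempty.

accepted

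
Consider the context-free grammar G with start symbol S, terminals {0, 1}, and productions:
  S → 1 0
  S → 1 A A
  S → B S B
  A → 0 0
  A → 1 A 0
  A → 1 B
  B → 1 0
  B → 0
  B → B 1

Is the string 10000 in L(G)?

S ⇒ 1AA ⇒ 100A ⇒ 10000

yes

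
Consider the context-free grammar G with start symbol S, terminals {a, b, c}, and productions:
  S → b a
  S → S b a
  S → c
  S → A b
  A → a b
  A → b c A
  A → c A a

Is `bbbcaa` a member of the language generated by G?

no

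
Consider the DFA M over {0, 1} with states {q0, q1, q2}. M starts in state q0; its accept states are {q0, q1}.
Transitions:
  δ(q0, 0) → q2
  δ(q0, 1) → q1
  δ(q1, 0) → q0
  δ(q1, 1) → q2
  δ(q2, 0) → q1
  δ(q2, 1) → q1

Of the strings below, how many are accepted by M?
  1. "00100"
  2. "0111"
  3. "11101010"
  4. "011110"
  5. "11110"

"00100": accepted
"0111": accepted
"11101010": accepted
"011110": accepted
"11110": accepted

5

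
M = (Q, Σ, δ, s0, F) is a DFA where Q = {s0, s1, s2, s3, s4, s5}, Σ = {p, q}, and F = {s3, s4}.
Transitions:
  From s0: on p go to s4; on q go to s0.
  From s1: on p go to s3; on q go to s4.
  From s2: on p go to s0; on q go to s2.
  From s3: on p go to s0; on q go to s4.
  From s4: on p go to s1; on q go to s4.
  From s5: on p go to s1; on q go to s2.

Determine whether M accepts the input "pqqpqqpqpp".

accepted

s0 --p--> s4
s4 --q--> s4
s4 --q--> s4
s4 --p--> s1
s1 --q--> s4
s4 --q--> s4
s4 --p--> s1
s1 --q--> s4
s4 --p--> s1
s1 --p--> s3
End in state s3, which is an accepting state.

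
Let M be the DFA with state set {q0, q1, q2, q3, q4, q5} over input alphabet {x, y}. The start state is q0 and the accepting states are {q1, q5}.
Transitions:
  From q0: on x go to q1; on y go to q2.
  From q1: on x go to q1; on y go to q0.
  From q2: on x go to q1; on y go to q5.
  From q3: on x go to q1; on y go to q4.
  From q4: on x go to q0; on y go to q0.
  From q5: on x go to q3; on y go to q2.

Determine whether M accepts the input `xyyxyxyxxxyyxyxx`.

q0 --x--> q1
q1 --y--> q0
q0 --y--> q2
q2 --x--> q1
q1 --y--> q0
q0 --x--> q1
q1 --y--> q0
q0 --x--> q1
q1 --x--> q1
q1 --x--> q1
q1 --y--> q0
q0 --y--> q2
q2 --x--> q1
q1 --y--> q0
q0 --x--> q1
q1 --x--> q1
End in state q1, which is an accepting state.

accepted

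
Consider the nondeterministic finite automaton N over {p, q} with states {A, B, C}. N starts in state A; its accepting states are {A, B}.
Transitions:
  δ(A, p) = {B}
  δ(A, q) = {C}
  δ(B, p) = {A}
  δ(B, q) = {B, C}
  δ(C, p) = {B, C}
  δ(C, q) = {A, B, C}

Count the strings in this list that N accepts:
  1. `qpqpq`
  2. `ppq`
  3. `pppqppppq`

`qpqpq`: accepted
`ppq`: rejected
`pppqppppq`: accepted

2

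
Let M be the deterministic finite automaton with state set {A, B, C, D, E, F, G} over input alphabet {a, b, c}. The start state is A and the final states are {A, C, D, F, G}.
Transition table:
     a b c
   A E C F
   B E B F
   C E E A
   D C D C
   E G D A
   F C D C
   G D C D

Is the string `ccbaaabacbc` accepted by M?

A --c--> F
F --c--> C
C --b--> E
E --a--> G
G --a--> D
D --a--> C
C --b--> E
E --a--> G
G --c--> D
D --b--> D
D --c--> C
End in state C, which is an accepting state.

accepted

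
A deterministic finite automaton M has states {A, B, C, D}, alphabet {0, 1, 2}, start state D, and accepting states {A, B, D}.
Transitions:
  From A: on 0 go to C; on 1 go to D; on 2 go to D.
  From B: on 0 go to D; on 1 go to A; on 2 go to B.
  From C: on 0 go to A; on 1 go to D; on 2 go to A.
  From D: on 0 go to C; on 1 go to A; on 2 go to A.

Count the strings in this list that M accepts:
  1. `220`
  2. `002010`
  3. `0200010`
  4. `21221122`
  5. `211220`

`220`: rejected
`002010`: rejected
`0200010`: rejected
`21221122`: accepted
`211220`: rejected

1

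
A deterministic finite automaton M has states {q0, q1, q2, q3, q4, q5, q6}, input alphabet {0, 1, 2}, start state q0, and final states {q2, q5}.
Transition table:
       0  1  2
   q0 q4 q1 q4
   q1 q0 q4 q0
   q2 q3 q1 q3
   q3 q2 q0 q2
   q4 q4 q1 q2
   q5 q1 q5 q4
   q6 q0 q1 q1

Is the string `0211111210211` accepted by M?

q0 --0--> q4
q4 --2--> q2
q2 --1--> q1
q1 --1--> q4
q4 --1--> q1
q1 --1--> q4
q4 --1--> q1
q1 --2--> q0
q0 --1--> q1
q1 --0--> q0
q0 --2--> q4
q4 --1--> q1
q1 --1--> q4
End in state q4, which is not an accepting state.

rejected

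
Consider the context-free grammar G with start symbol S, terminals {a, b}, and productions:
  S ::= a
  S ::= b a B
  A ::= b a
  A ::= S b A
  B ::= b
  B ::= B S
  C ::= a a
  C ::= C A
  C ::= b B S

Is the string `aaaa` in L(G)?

no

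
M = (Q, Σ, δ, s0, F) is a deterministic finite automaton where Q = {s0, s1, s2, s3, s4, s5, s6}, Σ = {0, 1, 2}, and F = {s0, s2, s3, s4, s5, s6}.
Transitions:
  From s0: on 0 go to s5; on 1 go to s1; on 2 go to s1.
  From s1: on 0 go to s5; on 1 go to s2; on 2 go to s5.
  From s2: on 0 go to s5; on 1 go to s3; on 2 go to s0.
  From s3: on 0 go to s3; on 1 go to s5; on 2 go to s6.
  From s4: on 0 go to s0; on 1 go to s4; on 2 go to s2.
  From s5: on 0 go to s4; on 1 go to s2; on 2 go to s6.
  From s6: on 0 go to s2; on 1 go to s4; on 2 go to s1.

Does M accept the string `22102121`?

accepted

s0 --2--> s1
s1 --2--> s5
s5 --1--> s2
s2 --0--> s5
s5 --2--> s6
s6 --1--> s4
s4 --2--> s2
s2 --1--> s3
End in state s3, which is an accepting state.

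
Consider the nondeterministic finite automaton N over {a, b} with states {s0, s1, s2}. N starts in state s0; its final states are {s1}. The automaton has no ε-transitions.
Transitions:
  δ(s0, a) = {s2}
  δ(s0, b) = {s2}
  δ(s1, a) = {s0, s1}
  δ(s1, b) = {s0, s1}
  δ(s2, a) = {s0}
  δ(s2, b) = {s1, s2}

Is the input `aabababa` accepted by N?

rejected

Start: {s0}
read a: {s2}
read a: {s0}
read b: {s2}
read a: {s0}
read b: {s2}
read a: {s0}
read b: {s2}
read a: {s0}
Reachable ∩ accepting = {} — empty.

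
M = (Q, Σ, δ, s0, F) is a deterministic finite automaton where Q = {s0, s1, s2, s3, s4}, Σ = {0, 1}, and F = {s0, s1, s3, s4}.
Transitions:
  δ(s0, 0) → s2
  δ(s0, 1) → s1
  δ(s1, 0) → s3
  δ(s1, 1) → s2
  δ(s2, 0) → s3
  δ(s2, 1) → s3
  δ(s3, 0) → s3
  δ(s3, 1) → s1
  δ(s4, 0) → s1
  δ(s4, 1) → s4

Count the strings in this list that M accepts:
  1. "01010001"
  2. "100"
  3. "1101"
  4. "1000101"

"01010001": accepted
"100": accepted
"1101": accepted
"1000101": accepted

4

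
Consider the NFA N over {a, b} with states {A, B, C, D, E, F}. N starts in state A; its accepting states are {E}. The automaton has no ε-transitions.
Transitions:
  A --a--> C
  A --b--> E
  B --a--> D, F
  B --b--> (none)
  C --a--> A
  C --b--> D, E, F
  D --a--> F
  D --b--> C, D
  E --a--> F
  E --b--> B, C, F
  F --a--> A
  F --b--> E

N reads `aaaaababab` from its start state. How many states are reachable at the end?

1

Start: {A}
read a: {C}
read a: {A}
read a: {C}
read a: {A}
read a: {C}
read b: {D, E, F}
read a: {A, F}
read b: {E}
read a: {F}
read b: {E}
Final reachable set {E} has 1 state.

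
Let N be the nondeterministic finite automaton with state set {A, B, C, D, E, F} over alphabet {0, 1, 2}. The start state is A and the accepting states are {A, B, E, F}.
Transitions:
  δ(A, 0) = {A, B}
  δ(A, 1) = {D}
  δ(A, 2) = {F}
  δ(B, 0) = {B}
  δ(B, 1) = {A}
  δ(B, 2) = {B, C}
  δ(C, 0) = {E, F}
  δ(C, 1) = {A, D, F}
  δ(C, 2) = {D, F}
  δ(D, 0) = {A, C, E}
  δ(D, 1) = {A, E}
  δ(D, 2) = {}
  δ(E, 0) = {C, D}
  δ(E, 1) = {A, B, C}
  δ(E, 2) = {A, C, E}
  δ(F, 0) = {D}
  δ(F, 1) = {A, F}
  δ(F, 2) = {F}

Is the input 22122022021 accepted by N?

rejected

Start: {A}
read 2: {F}
read 2: {F}
read 1: {A, F}
read 2: {F}
read 2: {F}
read 0: {D}
read 2: {}
The reachable set is empty and stays empty for the remaining 4 symbols.
Reachable ∩ accepting = {} — empty.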